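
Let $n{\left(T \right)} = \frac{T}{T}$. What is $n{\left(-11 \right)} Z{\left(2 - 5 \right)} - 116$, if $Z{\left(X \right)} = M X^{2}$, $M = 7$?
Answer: $-53$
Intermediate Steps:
$n{\left(T \right)} = 1$
$Z{\left(X \right)} = 7 X^{2}$
$n{\left(-11 \right)} Z{\left(2 - 5 \right)} - 116 = 1 \cdot 7 \left(2 - 5\right)^{2} - 116 = 1 \cdot 7 \left(-3\right)^{2} - 116 = 1 \cdot 7 \cdot 9 - 116 = 1 \cdot 63 - 116 = 63 - 116 = -53$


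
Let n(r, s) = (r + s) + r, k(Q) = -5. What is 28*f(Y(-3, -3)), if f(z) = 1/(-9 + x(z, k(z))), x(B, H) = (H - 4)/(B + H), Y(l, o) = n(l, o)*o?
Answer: -616/207 ≈ -2.9758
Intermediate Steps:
n(r, s) = s + 2*r
Y(l, o) = o*(o + 2*l) (Y(l, o) = (o + 2*l)*o = o*(o + 2*l))
x(B, H) = (-4 + H)/(B + H)
f(z) = 1/(-9 - 9/(-5 + z)) (f(z) = 1/(-9 + (-4 - 5)/(z - 5)) = 1/(-9 - 9/(-5 + z)))
28*f(Y(-3, -3)) = 28*((5 - (-3)*(-3 + 2*(-3)))/(9*(-4 - 3*(-3 + 2*(-3))))) = 28*((5 - (-3)*(-3 - 6))/(9*(-4 - 3*(-3 - 6)))) = 28*((5 - (-3)*(-9))/(9*(-4 - 3*(-9)))) = 28*((5 - 1*27)/(9*(-4 + 27))) = 28*((⅑)*(5 - 27)/23) = 28*((⅑)*(1/23)*(-22)) = 28*(-22/207) = -616/207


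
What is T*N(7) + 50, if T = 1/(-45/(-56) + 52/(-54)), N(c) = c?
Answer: 1466/241 ≈ 6.0830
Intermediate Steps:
T = -1512/241 (T = 1/(-45*(-1/56) + 52*(-1/54)) = 1/(45/56 - 26/27) = 1/(-241/1512) = -1512/241 ≈ -6.2739)
T*N(7) + 50 = -1512/241*7 + 50 = -10584/241 + 50 = 1466/241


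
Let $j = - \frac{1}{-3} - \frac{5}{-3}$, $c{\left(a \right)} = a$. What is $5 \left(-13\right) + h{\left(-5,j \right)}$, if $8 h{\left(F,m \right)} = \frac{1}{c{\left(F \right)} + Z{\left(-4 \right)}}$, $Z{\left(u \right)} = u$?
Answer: $- \frac{4681}{72} \approx -65.014$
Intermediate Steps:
$j = 2$ ($j = \left(-1\right) \left(- \frac{1}{3}\right) - - \frac{5}{3} = \frac{1}{3} + \frac{5}{3} = 2$)
$h{\left(F,m \right)} = \frac{1}{8 \left(-4 + F\right)}$ ($h{\left(F,m \right)} = \frac{1}{8 \left(F - 4\right)} = \frac{1}{8 \left(-4 + F\right)}$)
$5 \left(-13\right) + h{\left(-5,j \right)} = 5 \left(-13\right) + \frac{1}{8 \left(-4 - 5\right)} = -65 + \frac{1}{8 \left(-9\right)} = -65 + \frac{1}{8} \left(- \frac{1}{9}\right) = -65 - \frac{1}{72} = - \frac{4681}{72}$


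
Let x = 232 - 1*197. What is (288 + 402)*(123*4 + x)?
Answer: 363630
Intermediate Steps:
x = 35 (x = 232 - 197 = 35)
(288 + 402)*(123*4 + x) = (288 + 402)*(123*4 + 35) = 690*(492 + 35) = 690*527 = 363630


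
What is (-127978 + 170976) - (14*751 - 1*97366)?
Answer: 129850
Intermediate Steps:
(-127978 + 170976) - (14*751 - 1*97366) = 42998 - (10514 - 97366) = 42998 - 1*(-86852) = 42998 + 86852 = 129850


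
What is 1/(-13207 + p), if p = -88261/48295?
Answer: -48295/637920326 ≈ -7.5707e-5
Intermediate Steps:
p = -88261/48295 (p = -88261*1/48295 = -88261/48295 ≈ -1.8275)
1/(-13207 + p) = 1/(-13207 - 88261/48295) = 1/(-637920326/48295) = -48295/637920326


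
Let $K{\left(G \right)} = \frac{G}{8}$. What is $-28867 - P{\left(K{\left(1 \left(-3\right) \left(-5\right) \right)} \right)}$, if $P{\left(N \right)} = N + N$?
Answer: $- \frac{115483}{4} \approx -28871.0$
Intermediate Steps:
$K{\left(G \right)} = \frac{G}{8}$ ($K{\left(G \right)} = G \frac{1}{8} = \frac{G}{8}$)
$P{\left(N \right)} = 2 N$
$-28867 - P{\left(K{\left(1 \left(-3\right) \left(-5\right) \right)} \right)} = -28867 - 2 \frac{1 \left(-3\right) \left(-5\right)}{8} = -28867 - 2 \frac{\left(-3\right) \left(-5\right)}{8} = -28867 - 2 \cdot \frac{1}{8} \cdot 15 = -28867 - 2 \cdot \frac{15}{8} = -28867 - \frac{15}{4} = - \frac{115483}{4}$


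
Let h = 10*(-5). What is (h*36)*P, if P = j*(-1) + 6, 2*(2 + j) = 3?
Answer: -11700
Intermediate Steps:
h = -50
j = -½ (j = -2 + (½)*3 = -2 + 3/2 = -½ ≈ -0.50000)
P = 13/2 (P = -½*(-1) + 6 = ½ + 6 = 13/2 ≈ 6.5000)
(h*36)*P = -50*36*(13/2) = -1800*13/2 = -11700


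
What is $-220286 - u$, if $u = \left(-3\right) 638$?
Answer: $-218372$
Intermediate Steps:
$u = -1914$
$-220286 - u = -220286 - -1914 = -220286 + 1914 = -218372$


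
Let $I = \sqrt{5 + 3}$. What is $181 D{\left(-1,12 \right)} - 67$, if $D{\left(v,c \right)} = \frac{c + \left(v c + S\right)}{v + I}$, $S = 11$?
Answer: $\frac{1522}{7} + \frac{3982 \sqrt{2}}{7} \approx 1021.9$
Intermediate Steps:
$I = 2 \sqrt{2}$ ($I = \sqrt{8} = 2 \sqrt{2} \approx 2.8284$)
$D{\left(v,c \right)} = \frac{11 + c + c v}{v + 2 \sqrt{2}}$ ($D{\left(v,c \right)} = \frac{c + \left(v c + 11\right)}{v + 2 \sqrt{2}} = \frac{c + \left(c v + 11\right)}{v + 2 \sqrt{2}} = \frac{c + \left(11 + c v\right)}{v + 2 \sqrt{2}} = \frac{11 + c + c v}{v + 2 \sqrt{2}}$)
$181 D{\left(-1,12 \right)} - 67 = 181 \frac{11 + 12 + 12 \left(-1\right)}{-1 + 2 \sqrt{2}} - 67 = 181 \frac{11 + 12 - 12}{-1 + 2 \sqrt{2}} - 67 = 181 \frac{1}{-1 + 2 \sqrt{2}} \cdot 11 - 67 = 181 \frac{11}{-1 + 2 \sqrt{2}} - 67 = \frac{1991}{-1 + 2 \sqrt{2}} - 67 = -67 + \frac{1991}{-1 + 2 \sqrt{2}}$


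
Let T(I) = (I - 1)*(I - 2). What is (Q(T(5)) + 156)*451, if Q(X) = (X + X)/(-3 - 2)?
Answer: 340956/5 ≈ 68191.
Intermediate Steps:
T(I) = (-1 + I)*(-2 + I)
Q(X) = -2*X/5 (Q(X) = (2*X)/(-5) = (2*X)*(-⅕) = -2*X/5)
(Q(T(5)) + 156)*451 = (-2*(2 + 5² - 3*5)/5 + 156)*451 = (-2*(2 + 25 - 15)/5 + 156)*451 = (-⅖*12 + 156)*451 = (-24/5 + 156)*451 = (756/5)*451 = 340956/5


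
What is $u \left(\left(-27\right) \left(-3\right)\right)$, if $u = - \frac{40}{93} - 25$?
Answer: $- \frac{63855}{31} \approx -2059.8$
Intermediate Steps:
$u = - \frac{2365}{93}$ ($u = \left(-40\right) \frac{1}{93} - 25 = - \frac{40}{93} - 25 = - \frac{2365}{93} \approx -25.43$)
$u \left(\left(-27\right) \left(-3\right)\right) = - \frac{2365 \left(\left(-27\right) \left(-3\right)\right)}{93} = \left(- \frac{2365}{93}\right) 81 = - \frac{63855}{31}$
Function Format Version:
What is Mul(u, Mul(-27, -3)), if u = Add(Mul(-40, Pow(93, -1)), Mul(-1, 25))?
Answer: Rational(-63855, 31) ≈ -2059.8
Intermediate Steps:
u = Rational(-2365, 93) (u = Add(Mul(-40, Rational(1, 93)), -25) = Add(Rational(-40, 93), -25) = Rational(-2365, 93) ≈ -25.430)
Mul(u, Mul(-27, -3)) = Mul(Rational(-2365, 93), Mul(-27, -3)) = Mul(Rational(-2365, 93), 81) = Rational(-63855, 31)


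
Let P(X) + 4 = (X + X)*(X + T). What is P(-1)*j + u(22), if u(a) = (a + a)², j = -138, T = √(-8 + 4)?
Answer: 2212 + 552*I ≈ 2212.0 + 552.0*I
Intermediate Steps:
T = 2*I (T = √(-4) = 2*I ≈ 2.0*I)
P(X) = -4 + 2*X*(X + 2*I) (P(X) = -4 + (X + X)*(X + 2*I) = -4 + (2*X)*(X + 2*I) = -4 + 2*X*(X + 2*I))
u(a) = 4*a² (u(a) = (2*a)² = 4*a²)
P(-1)*j + u(22) = (-4 + 2*(-1)² + 4*I*(-1))*(-138) + 4*22² = (-4 + 2*1 - 4*I)*(-138) + 4*484 = (-4 + 2 - 4*I)*(-138) + 1936 = (-2 - 4*I)*(-138) + 1936 = (276 + 552*I) + 1936 = 2212 + 552*I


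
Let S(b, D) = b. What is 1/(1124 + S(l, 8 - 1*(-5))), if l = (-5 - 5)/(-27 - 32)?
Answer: 59/66326 ≈ 0.00088955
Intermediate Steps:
l = 10/59 (l = -10/(-59) = -10*(-1/59) = 10/59 ≈ 0.16949)
1/(1124 + S(l, 8 - 1*(-5))) = 1/(1124 + 10/59) = 1/(66326/59) = 59/66326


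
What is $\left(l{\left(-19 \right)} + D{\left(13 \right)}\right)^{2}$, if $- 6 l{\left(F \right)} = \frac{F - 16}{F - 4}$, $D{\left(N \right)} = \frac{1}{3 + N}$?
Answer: $\frac{44521}{1218816} \approx 0.036528$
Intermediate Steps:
$l{\left(F \right)} = - \frac{-16 + F}{6 \left(-4 + F\right)}$ ($l{\left(F \right)} = - \frac{\left(F - 16\right) \frac{1}{F - 4}}{6} = - \frac{\left(-16 + F\right) \frac{1}{-4 + F}}{6} = - \frac{\frac{1}{-4 + F} \left(-16 + F\right)}{6} = - \frac{-16 + F}{6 \left(-4 + F\right)}$)
$\left(l{\left(-19 \right)} + D{\left(13 \right)}\right)^{2} = \left(\frac{16 - -19}{6 \left(-4 - 19\right)} + \frac{1}{3 + 13}\right)^{2} = \left(\frac{16 + 19}{6 \left(-23\right)} + \frac{1}{16}\right)^{2} = \left(\frac{1}{6} \left(- \frac{1}{23}\right) 35 + \frac{1}{16}\right)^{2} = \left(- \frac{35}{138} + \frac{1}{16}\right)^{2} = \left(- \frac{211}{1104}\right)^{2} = \frac{44521}{1218816}$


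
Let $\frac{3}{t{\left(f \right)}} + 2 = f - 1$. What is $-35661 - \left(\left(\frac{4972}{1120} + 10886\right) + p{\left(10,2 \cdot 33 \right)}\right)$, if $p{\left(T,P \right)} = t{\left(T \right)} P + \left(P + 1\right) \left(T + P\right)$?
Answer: $- \frac{2066869}{40} \approx -51672.0$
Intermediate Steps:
$t{\left(f \right)} = \frac{3}{-3 + f}$ ($t{\left(f \right)} = \frac{3}{-2 + \left(f - 1\right)} = \frac{3}{-2 + \left(-1 + f\right)} = \frac{3}{-3 + f}$)
$p{\left(T,P \right)} = \left(1 + P\right) \left(P + T\right) + \frac{3 P}{-3 + T}$ ($p{\left(T,P \right)} = \frac{3}{-3 + T} P + \left(P + 1\right) \left(T + P\right) = \frac{3 P}{-3 + T} + \left(1 + P\right) \left(P + T\right) = \left(1 + P\right) \left(P + T\right) + \frac{3 P}{-3 + T}$)
$-35661 - \left(\left(\frac{4972}{1120} + 10886\right) + p{\left(10,2 \cdot 33 \right)}\right) = -35661 - \left(\left(\frac{4972}{1120} + 10886\right) + \frac{3 \cdot 2 \cdot 33 + \left(-3 + 10\right) \left(2 \cdot 33 + 10 + \left(2 \cdot 33\right)^{2} + 2 \cdot 33 \cdot 10\right)}{-3 + 10}\right) = -35661 - \left(\left(4972 \cdot \frac{1}{1120} + 10886\right) + \frac{3 \cdot 66 + 7 \left(66 + 10 + 66^{2} + 66 \cdot 10\right)}{7}\right) = -35661 - \left(\left(\frac{1243}{280} + 10886\right) + \frac{198 + 7 \left(66 + 10 + 4356 + 660\right)}{7}\right) = -35661 - \left(\frac{3049323}{280} + \frac{198 + 7 \cdot 5092}{7}\right) = -35661 - \left(\frac{3049323}{280} + \frac{198 + 35644}{7}\right) = -35661 - \left(\frac{3049323}{280} + \frac{1}{7} \cdot 35842\right) = -35661 - \left(\frac{3049323}{280} + \frac{35842}{7}\right) = -35661 - \frac{640429}{40} = - \frac{2066869}{40}$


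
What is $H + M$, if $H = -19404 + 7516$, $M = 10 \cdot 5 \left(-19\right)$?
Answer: $-12838$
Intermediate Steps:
$M = -950$ ($M = 50 \left(-19\right) = -950$)
$H = -11888$
$H + M = -11888 - 950 = -12838$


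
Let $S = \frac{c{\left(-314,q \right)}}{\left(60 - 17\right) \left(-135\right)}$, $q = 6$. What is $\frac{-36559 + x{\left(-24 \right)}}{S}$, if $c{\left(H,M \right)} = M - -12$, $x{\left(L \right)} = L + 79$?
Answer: $11772540$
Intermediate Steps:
$x{\left(L \right)} = 79 + L$
$c{\left(H,M \right)} = 12 + M$ ($c{\left(H,M \right)} = M + 12 = 12 + M$)
$S = - \frac{2}{645}$ ($S = \frac{12 + 6}{\left(60 - 17\right) \left(-135\right)} = \frac{18}{43 \left(-135\right)} = \frac{18}{-5805} = 18 \left(- \frac{1}{5805}\right) = - \frac{2}{645} \approx -0.0031008$)
$\frac{-36559 + x{\left(-24 \right)}}{S} = \frac{-36559 + \left(79 - 24\right)}{- \frac{2}{645}} = \left(-36559 + 55\right) \left(- \frac{645}{2}\right) = \left(-36504\right) \left(- \frac{645}{2}\right) = 11772540$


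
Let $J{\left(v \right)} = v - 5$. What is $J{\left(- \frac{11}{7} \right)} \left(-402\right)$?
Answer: $\frac{18492}{7} \approx 2641.7$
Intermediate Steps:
$J{\left(v \right)} = -5 + v$ ($J{\left(v \right)} = v - 5 = -5 + v$)
$J{\left(- \frac{11}{7} \right)} \left(-402\right) = \left(-5 - \frac{11}{7}\right) \left(-402\right) = \left(- \frac{46}{7}\right) \left(-402\right) = \frac{18492}{7}$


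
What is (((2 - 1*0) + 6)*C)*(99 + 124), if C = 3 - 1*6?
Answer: -5352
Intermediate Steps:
C = -3 (C = 3 - 6 = -3)
(((2 - 1*0) + 6)*C)*(99 + 124) = (((2 - 1*0) + 6)*(-3))*(99 + 124) = (((2 + 0) + 6)*(-3))*223 = ((2 + 6)*(-3))*223 = (8*(-3))*223 = -24*223 = -5352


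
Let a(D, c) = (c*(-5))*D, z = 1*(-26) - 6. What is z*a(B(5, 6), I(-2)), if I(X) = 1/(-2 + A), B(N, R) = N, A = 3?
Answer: 800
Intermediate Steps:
I(X) = 1 (I(X) = 1/(-2 + 3) = 1/1 = 1)
z = -32 (z = -26 - 6 = -32)
a(D, c) = -5*D*c (a(D, c) = (-5*c)*D = -5*D*c)
z*a(B(5, 6), I(-2)) = -(-160)*5 = -32*(-25) = 800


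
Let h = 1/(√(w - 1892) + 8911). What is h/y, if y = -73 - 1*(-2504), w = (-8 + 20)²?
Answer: 469/10160002281 - 2*I*√437/193040043339 ≈ 4.6161e-8 - 2.1658e-10*I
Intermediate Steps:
w = 144 (w = 12² = 144)
y = 2431 (y = -73 + 2504 = 2431)
h = 1/(8911 + 2*I*√437) (h = 1/(√(144 - 1892) + 8911) = 1/(√(-1748) + 8911) = 1/(2*I*√437 + 8911) = 1/(8911 + 2*I*√437) ≈ 0.00011222 - 5.265e-7*I)
h/y = (469/4179351 - 2*I*√437/79407669)/2431 = (469/4179351 - 2*I*√437/79407669)*(1/2431) = 469/10160002281 - 2*I*√437/193040043339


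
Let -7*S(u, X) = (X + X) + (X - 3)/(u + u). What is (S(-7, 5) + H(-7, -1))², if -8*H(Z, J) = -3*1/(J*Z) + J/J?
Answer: 21025/9604 ≈ 2.1892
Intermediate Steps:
S(u, X) = -2*X/7 - (-3 + X)/(14*u) (S(u, X) = -((X + X) + (X - 3)/(u + u))/7 = -(2*X + (-3 + X)/((2*u)))/7 = -(2*X + (-3 + X)*(1/(2*u)))/7 = -(2*X + (-3 + X)/(2*u))/7 = -2*X/7 - (-3 + X)/(14*u))
H(Z, J) = -⅛ + 3/(8*J*Z) (H(Z, J) = -(-3*1/(J*Z) + J/J)/8 = -(-3*1/(J*Z) + 1)/8 = -(-3/(J*Z) + 1)/8 = -(1 - 3/(J*Z))/8 = -⅛ + 3/(8*J*Z))
(S(-7, 5) + H(-7, -1))² = ((1/14)*(3 - 1*5 - 4*5*(-7))/(-7) + (⅛)*(3 - 1*(-1)*(-7))/(-1*(-7)))² = ((1/14)*(-⅐)*(3 - 5 + 140) + (⅛)*(-1)*(-⅐)*(3 - 7))² = ((1/14)*(-⅐)*138 + (⅛)*(-1)*(-⅐)*(-4))² = (-69/49 - 1/14)² = (-145/98)² = 21025/9604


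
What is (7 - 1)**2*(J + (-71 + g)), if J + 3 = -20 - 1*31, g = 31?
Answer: -3384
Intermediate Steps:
J = -54 (J = -3 + (-20 - 1*31) = -3 + (-20 - 31) = -3 - 51 = -54)
(7 - 1)**2*(J + (-71 + g)) = (7 - 1)**2*(-54 + (-71 + 31)) = 6**2*(-54 - 40) = 36*(-94) = -3384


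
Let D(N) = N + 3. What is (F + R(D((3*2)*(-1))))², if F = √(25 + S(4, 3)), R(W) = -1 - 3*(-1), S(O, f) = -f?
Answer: (2 + √22)² ≈ 44.762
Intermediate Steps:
D(N) = 3 + N
R(W) = 2 (R(W) = -1 + 3 = 2)
F = √22 (F = √(25 - 1*3) = √(25 - 3) = √22 ≈ 4.6904)
(F + R(D((3*2)*(-1))))² = (√22 + 2)² = (2 + √22)²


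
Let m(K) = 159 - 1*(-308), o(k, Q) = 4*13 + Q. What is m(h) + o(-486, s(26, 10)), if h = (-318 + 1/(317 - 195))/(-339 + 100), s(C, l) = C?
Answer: 545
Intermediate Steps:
o(k, Q) = 52 + Q
h = 38795/29158 (h = (-318 + 1/122)/(-239) = (-318 + 1/122)*(-1/239) = -38795/122*(-1/239) = 38795/29158 ≈ 1.3305)
m(K) = 467 (m(K) = 159 + 308 = 467)
m(h) + o(-486, s(26, 10)) = 467 + (52 + 26) = 467 + 78 = 545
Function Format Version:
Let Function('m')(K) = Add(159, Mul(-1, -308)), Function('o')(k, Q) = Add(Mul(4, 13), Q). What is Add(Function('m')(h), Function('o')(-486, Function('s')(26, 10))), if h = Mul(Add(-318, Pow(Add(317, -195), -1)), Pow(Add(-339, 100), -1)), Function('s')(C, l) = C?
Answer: 545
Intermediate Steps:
Function('o')(k, Q) = Add(52, Q)
h = Rational(38795, 29158) (h = Mul(Add(-318, Pow(122, -1)), Pow(-239, -1)) = Mul(Add(-318, Rational(1, 122)), Rational(-1, 239)) = Mul(Rational(-38795, 122), Rational(-1, 239)) = Rational(38795, 29158) ≈ 1.3305)
Function('m')(K) = 467 (Function('m')(K) = Add(159, 308) = 467)
Add(Function('m')(h), Function('o')(-486, Function('s')(26, 10))) = Add(467, Add(52, 26)) = Add(467, 78) = 545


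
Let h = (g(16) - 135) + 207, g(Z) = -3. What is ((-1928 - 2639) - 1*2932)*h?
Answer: -517431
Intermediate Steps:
h = 69 (h = (-3 - 135) + 207 = -138 + 207 = 69)
((-1928 - 2639) - 1*2932)*h = ((-1928 - 2639) - 1*2932)*69 = (-4567 - 2932)*69 = -7499*69 = -517431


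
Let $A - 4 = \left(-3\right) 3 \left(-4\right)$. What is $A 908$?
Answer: $36320$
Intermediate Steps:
$A = 40$ ($A = 4 + \left(-3\right) 3 \left(-4\right) = 4 - -36 = 4 + 36 = 40$)
$A 908 = 40 \cdot 908 = 36320$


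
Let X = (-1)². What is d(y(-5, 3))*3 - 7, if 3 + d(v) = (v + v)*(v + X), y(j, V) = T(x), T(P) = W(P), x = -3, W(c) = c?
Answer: 20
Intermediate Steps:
X = 1
T(P) = P
y(j, V) = -3
d(v) = -3 + 2*v*(1 + v) (d(v) = -3 + (v + v)*(v + 1) = -3 + (2*v)*(1 + v) = -3 + 2*v*(1 + v))
d(y(-5, 3))*3 - 7 = (-3 + 2*(-3) + 2*(-3)²)*3 - 7 = (-3 - 6 + 2*9)*3 - 7 = (-3 - 6 + 18)*3 - 7 = 9*3 - 7 = 27 - 7 = 20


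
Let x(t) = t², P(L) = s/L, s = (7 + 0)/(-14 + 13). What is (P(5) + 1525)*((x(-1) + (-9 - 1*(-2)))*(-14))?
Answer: 639912/5 ≈ 1.2798e+5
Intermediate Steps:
s = -7 (s = 7/(-1) = 7*(-1) = -7)
P(L) = -7/L
(P(5) + 1525)*((x(-1) + (-9 - 1*(-2)))*(-14)) = (-7/5 + 1525)*(((-1)² + (-9 - 1*(-2)))*(-14)) = (-7*⅕ + 1525)*((1 + (-9 + 2))*(-14)) = (-7/5 + 1525)*((1 - 7)*(-14)) = 7618*(-6*(-14))/5 = (7618/5)*84 = 639912/5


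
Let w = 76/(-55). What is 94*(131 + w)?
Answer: 670126/55 ≈ 12184.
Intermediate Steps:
w = -76/55 (w = 76*(-1/55) = -76/55 ≈ -1.3818)
94*(131 + w) = 94*(131 - 76/55) = 94*(7129/55) = 670126/55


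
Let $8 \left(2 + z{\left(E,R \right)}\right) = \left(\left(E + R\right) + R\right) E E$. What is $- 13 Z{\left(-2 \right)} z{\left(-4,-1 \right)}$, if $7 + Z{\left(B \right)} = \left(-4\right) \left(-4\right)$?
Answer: $1638$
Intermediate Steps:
$Z{\left(B \right)} = 9$ ($Z{\left(B \right)} = -7 - -16 = -7 + 16 = 9$)
$z{\left(E,R \right)} = -2 + \frac{E^{2} \left(E + 2 R\right)}{8}$ ($z{\left(E,R \right)} = -2 + \frac{\left(\left(E + R\right) + R\right) E E}{8} = -2 + \frac{\left(E + 2 R\right) E E}{8} = -2 + \frac{E \left(E + 2 R\right) E}{8} = -2 + \frac{E^{2} \left(E + 2 R\right)}{8}$)
$- 13 Z{\left(-2 \right)} z{\left(-4,-1 \right)} = \left(-13\right) 9 \left(-2 + \frac{\left(-4\right)^{3}}{8} + \frac{1}{4} \left(-1\right) \left(-4\right)^{2}\right) = - 117 \left(-2 + \frac{1}{8} \left(-64\right) + \frac{1}{4} \left(-1\right) 16\right) = - 117 \left(-2 - 8 - 4\right) = \left(-117\right) \left(-14\right) = 1638$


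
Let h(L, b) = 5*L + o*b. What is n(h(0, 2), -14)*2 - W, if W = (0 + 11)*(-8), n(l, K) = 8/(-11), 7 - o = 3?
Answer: 952/11 ≈ 86.545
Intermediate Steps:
o = 4 (o = 7 - 1*3 = 7 - 3 = 4)
h(L, b) = 4*b + 5*L (h(L, b) = 5*L + 4*b = 4*b + 5*L)
n(l, K) = -8/11 (n(l, K) = 8*(-1/11) = -8/11)
W = -88 (W = 11*(-8) = -88)
n(h(0, 2), -14)*2 - W = -8/11*2 - 1*(-88) = -16/11 + 88 = 952/11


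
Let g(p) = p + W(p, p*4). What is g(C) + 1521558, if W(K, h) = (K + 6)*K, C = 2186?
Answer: 6315456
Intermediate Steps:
W(K, h) = K*(6 + K) (W(K, h) = (6 + K)*K = K*(6 + K))
g(p) = p + p*(6 + p)
g(C) + 1521558 = 2186*(7 + 2186) + 1521558 = 2186*2193 + 1521558 = 4793898 + 1521558 = 6315456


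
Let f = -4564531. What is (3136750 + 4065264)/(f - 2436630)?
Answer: -7202014/7001161 ≈ -1.0287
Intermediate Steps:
(3136750 + 4065264)/(f - 2436630) = (3136750 + 4065264)/(-4564531 - 2436630) = 7202014/(-7001161) = 7202014*(-1/7001161) = -7202014/7001161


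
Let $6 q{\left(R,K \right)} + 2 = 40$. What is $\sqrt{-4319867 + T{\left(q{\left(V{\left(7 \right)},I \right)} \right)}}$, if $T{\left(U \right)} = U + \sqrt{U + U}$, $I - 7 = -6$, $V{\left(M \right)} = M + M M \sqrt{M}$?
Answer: $\frac{\sqrt{-38878746 + 3 \sqrt{114}}}{3} \approx 2078.4 i$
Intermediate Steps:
$V{\left(M \right)} = M + M^{\frac{5}{2}}$ ($V{\left(M \right)} = M + M M^{\frac{3}{2}} = M + M^{\frac{5}{2}}$)
$I = 1$ ($I = 7 - 6 = 1$)
$q{\left(R,K \right)} = \frac{19}{3}$ ($q{\left(R,K \right)} = - \frac{1}{3} + \frac{1}{6} \cdot 40 = - \frac{1}{3} + \frac{20}{3} = \frac{19}{3}$)
$T{\left(U \right)} = U + \sqrt{2} \sqrt{U}$ ($T{\left(U \right)} = U + \sqrt{2 U} = U + \sqrt{2} \sqrt{U}$)
$\sqrt{-4319867 + T{\left(q{\left(V{\left(7 \right)},I \right)} \right)}} = \sqrt{-4319867 + \left(\frac{19}{3} + \sqrt{2} \sqrt{\frac{19}{3}}\right)} = \sqrt{-4319867 + \left(\frac{19}{3} + \sqrt{2} \frac{\sqrt{57}}{3}\right)} = \sqrt{-4319867 + \left(\frac{19}{3} + \frac{\sqrt{114}}{3}\right)} = \sqrt{- \frac{12959582}{3} + \frac{\sqrt{114}}{3}}$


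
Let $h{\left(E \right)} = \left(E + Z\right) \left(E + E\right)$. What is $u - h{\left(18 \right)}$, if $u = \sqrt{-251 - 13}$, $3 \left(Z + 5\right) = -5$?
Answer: $-408 + 2 i \sqrt{66} \approx -408.0 + 16.248 i$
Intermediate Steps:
$Z = - \frac{20}{3}$ ($Z = -5 + \frac{1}{3} \left(-5\right) = -5 - \frac{5}{3} = - \frac{20}{3} \approx -6.6667$)
$u = 2 i \sqrt{66}$ ($u = \sqrt{-264} = 2 i \sqrt{66} \approx 16.248 i$)
$h{\left(E \right)} = 2 E \left(- \frac{20}{3} + E\right)$ ($h{\left(E \right)} = \left(E - \frac{20}{3}\right) \left(E + E\right) = \left(- \frac{20}{3} + E\right) 2 E = 2 E \left(- \frac{20}{3} + E\right)$)
$u - h{\left(18 \right)} = 2 i \sqrt{66} - \frac{2}{3} \cdot 18 \left(-20 + 3 \cdot 18\right) = 2 i \sqrt{66} - \frac{2}{3} \cdot 18 \left(-20 + 54\right) = 2 i \sqrt{66} - \frac{2}{3} \cdot 18 \cdot 34 = 2 i \sqrt{66} - 408 = -408 + 2 i \sqrt{66}$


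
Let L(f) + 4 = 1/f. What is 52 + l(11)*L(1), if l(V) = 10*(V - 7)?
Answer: -68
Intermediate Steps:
l(V) = -70 + 10*V (l(V) = 10*(-7 + V) = -70 + 10*V)
L(f) = -4 + 1/f
52 + l(11)*L(1) = 52 + (-70 + 10*11)*(-4 + 1/1) = 52 + (-70 + 110)*(-4 + 1) = 52 + 40*(-3) = 52 - 120 = -68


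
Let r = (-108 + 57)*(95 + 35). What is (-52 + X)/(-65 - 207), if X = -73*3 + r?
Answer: 6901/272 ≈ 25.371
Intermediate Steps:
r = -6630 (r = -51*130 = -6630)
X = -6849 (X = -73*3 - 6630 = -219 - 6630 = -6849)
(-52 + X)/(-65 - 207) = (-52 - 6849)/(-65 - 207) = -6901/(-272) = -1/272*(-6901) = 6901/272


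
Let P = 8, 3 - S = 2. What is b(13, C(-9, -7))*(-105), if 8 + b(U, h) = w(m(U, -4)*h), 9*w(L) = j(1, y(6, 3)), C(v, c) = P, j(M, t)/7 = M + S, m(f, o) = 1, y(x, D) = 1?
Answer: 2030/3 ≈ 676.67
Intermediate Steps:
S = 1 (S = 3 - 1*2 = 3 - 2 = 1)
j(M, t) = 7 + 7*M (j(M, t) = 7*(M + 1) = 7*(1 + M) = 7 + 7*M)
C(v, c) = 8
w(L) = 14/9 (w(L) = (7 + 7*1)/9 = (7 + 7)/9 = (⅑)*14 = 14/9)
b(U, h) = -58/9 (b(U, h) = -8 + 14/9 = -58/9)
b(13, C(-9, -7))*(-105) = -58/9*(-105) = 2030/3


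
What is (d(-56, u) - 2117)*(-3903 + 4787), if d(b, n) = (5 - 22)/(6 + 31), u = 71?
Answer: -69257864/37 ≈ -1.8718e+6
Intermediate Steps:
d(b, n) = -17/37
(d(-56, u) - 2117)*(-3903 + 4787) = (-17/37 - 2117)*(-3903 + 4787) = -78346/37*884 = -69257864/37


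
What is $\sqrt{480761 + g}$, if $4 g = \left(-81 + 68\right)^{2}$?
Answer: $\frac{\sqrt{1923213}}{2} \approx 693.4$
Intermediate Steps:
$g = \frac{169}{4}$ ($g = \frac{\left(-81 + 68\right)^{2}}{4} = \frac{\left(-13\right)^{2}}{4} = \frac{1}{4} \cdot 169 = \frac{169}{4} \approx 42.25$)
$\sqrt{480761 + g} = \sqrt{480761 + \frac{169}{4}} = \sqrt{\frac{1923213}{4}} = \frac{\sqrt{1923213}}{2}$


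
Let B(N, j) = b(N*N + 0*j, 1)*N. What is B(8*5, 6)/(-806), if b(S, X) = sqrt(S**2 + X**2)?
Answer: -20*sqrt(2560001)/403 ≈ -79.405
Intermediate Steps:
B(N, j) = N*sqrt(1 + N**4) (B(N, j) = sqrt((N*N + 0*j)**2 + 1**2)*N = sqrt((N**2 + 0)**2 + 1)*N = sqrt((N**2)**2 + 1)*N = sqrt(N**4 + 1)*N = sqrt(1 + N**4)*N = N*sqrt(1 + N**4))
B(8*5, 6)/(-806) = ((8*5)*sqrt(1 + (8*5)**4))/(-806) = (40*sqrt(1 + 40**4))*(-1/806) = (40*sqrt(1 + 2560000))*(-1/806) = (40*sqrt(2560001))*(-1/806) = -20*sqrt(2560001)/403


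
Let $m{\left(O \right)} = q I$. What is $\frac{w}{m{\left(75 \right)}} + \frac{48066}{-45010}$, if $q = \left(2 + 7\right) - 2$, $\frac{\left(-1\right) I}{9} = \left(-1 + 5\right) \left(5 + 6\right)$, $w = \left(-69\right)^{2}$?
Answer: $- \frac{2758187}{990220} \approx -2.7854$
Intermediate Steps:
$w = 4761$
$I = -396$ ($I = - 9 \left(-1 + 5\right) \left(5 + 6\right) = - 9 \cdot 4 \cdot 11 = \left(-9\right) 44 = -396$)
$q = 7$ ($q = 9 - 2 = 7$)
$m{\left(O \right)} = -2772$ ($m{\left(O \right)} = 7 \left(-396\right) = -2772$)
$\frac{w}{m{\left(75 \right)}} + \frac{48066}{-45010} = \frac{4761}{-2772} + \frac{48066}{-45010} = 4761 \left(- \frac{1}{2772}\right) + 48066 \left(- \frac{1}{45010}\right) = - \frac{529}{308} - \frac{24033}{22505} = - \frac{2758187}{990220}$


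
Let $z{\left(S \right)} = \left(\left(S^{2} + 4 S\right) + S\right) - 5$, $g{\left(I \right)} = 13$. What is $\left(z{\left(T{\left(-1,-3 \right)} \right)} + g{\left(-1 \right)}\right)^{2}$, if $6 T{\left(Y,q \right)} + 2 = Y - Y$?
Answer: $\frac{3364}{81} \approx 41.531$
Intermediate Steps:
$T{\left(Y,q \right)} = - \frac{1}{3}$ ($T{\left(Y,q \right)} = - \frac{1}{3} + \frac{Y - Y}{6} = - \frac{1}{3} + \frac{1}{6} \cdot 0 = - \frac{1}{3} + 0 = - \frac{1}{3}$)
$z{\left(S \right)} = -5 + S^{2} + 5 S$ ($z{\left(S \right)} = \left(S^{2} + 5 S\right) - 5 = -5 + S^{2} + 5 S$)
$\left(z{\left(T{\left(-1,-3 \right)} \right)} + g{\left(-1 \right)}\right)^{2} = \left(\left(-5 + \left(- \frac{1}{3}\right)^{2} + 5 \left(- \frac{1}{3}\right)\right) + 13\right)^{2} = \left(\left(-5 + \frac{1}{9} - \frac{5}{3}\right) + 13\right)^{2} = \left(- \frac{59}{9} + 13\right)^{2} = \left(\frac{58}{9}\right)^{2} = \frac{3364}{81}$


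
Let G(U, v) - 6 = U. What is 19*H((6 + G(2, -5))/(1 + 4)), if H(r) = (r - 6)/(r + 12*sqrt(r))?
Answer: 152/353 - 912*sqrt(70)/2471 ≈ -2.6574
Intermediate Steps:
G(U, v) = 6 + U
H(r) = (-6 + r)/(r + 12*sqrt(r))
19*H((6 + G(2, -5))/(1 + 4)) = 19*((-6 + (6 + (6 + 2))/(1 + 4))/((6 + (6 + 2))/(1 + 4) + 12*sqrt((6 + (6 + 2))/(1 + 4)))) = 19*((-6 + (6 + 8)/5)/((6 + 8)/5 + 12*sqrt((6 + 8)/5))) = 19*((-6 + 14*(1/5))/(14*(1/5) + 12*sqrt(14*(1/5)))) = 19*((-6 + 14/5)/(14/5 + 12*sqrt(14/5))) = 19*(-16/5/(14/5 + 12*(sqrt(70)/5))) = 19*(-16/5/(14/5 + 12*sqrt(70)/5)) = 19*(-16/(5*(14/5 + 12*sqrt(70)/5))) = -304/(5*(14/5 + 12*sqrt(70)/5))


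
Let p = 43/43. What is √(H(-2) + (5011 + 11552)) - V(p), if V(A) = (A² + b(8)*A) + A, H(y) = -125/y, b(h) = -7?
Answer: 5 + √66502/2 ≈ 133.94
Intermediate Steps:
p = 1 (p = 43*(1/43) = 1)
V(A) = A² - 6*A (V(A) = (A² - 7*A) + A = A² - 6*A)
√(H(-2) + (5011 + 11552)) - V(p) = √(-125/(-2) + (5011 + 11552)) - (-6 + 1) = √(-125*(-½) + 16563) - (-5) = √(125/2 + 16563) - 1*(-5) = √(33251/2) + 5 = √66502/2 + 5 = 5 + √66502/2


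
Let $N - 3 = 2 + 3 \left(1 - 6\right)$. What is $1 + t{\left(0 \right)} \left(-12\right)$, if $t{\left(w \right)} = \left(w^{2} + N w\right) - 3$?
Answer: $37$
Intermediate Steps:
$N = -10$ ($N = 3 + \left(2 + 3 \left(1 - 6\right)\right) = 3 + \left(2 + 3 \left(-5\right)\right) = 3 + \left(2 - 15\right) = 3 - 13 = -10$)
$t{\left(w \right)} = -3 + w^{2} - 10 w$ ($t{\left(w \right)} = \left(w^{2} - 10 w\right) - 3 = -3 + w^{2} - 10 w$)
$1 + t{\left(0 \right)} \left(-12\right) = 1 + \left(-3 + 0^{2} - 0\right) \left(-12\right) = 1 + \left(-3 + 0 + 0\right) \left(-12\right) = 1 - -36 = 1 + 36 = 37$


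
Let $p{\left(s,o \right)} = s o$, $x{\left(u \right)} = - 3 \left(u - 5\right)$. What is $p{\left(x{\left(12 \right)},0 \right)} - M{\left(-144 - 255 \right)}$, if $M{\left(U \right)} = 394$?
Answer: $-394$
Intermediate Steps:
$x{\left(u \right)} = 15 - 3 u$ ($x{\left(u \right)} = - 3 \left(-5 + u\right) = 15 - 3 u$)
$p{\left(s,o \right)} = o s$
$p{\left(x{\left(12 \right)},0 \right)} - M{\left(-144 - 255 \right)} = 0 \left(15 - 36\right) - 394 = 0 \left(-21\right) - 394 = 0 - 394 = -394$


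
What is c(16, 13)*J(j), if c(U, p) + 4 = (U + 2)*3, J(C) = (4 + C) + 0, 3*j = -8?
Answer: 200/3 ≈ 66.667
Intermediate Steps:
j = -8/3 (j = (1/3)*(-8) = -8/3 ≈ -2.6667)
J(C) = 4 + C
c(U, p) = 2 + 3*U (c(U, p) = -4 + (U + 2)*3 = -4 + (2 + U)*3 = -4 + (6 + 3*U) = 2 + 3*U)
c(16, 13)*J(j) = (2 + 3*16)*(4 - 8/3) = (2 + 48)*(4/3) = 50*(4/3) = 200/3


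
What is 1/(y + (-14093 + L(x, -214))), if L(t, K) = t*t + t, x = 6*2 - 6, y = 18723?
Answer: 1/4672 ≈ 0.00021404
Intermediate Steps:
x = 6 (x = 12 - 6 = 6)
L(t, K) = t + t² (L(t, K) = t² + t = t + t²)
1/(y + (-14093 + L(x, -214))) = 1/(18723 + (-14093 + 6*(1 + 6))) = 1/(18723 + (-14093 + 6*7)) = 1/(18723 + (-14093 + 42)) = 1/(18723 - 14051) = 1/4672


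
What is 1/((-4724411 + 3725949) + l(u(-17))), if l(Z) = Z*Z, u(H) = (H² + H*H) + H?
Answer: -1/683741 ≈ -1.4625e-6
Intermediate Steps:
u(H) = H + 2*H² (u(H) = (H² + H²) + H = 2*H² + H = H + 2*H²)
l(Z) = Z²
1/((-4724411 + 3725949) + l(u(-17))) = 1/((-4724411 + 3725949) + (-17*(1 + 2*(-17)))²) = 1/(-998462 + (-17*(1 - 34))²) = 1/(-998462 + (-17*(-33))²) = 1/(-998462 + 561²) = 1/(-998462 + 314721) = 1/(-683741) = -1/683741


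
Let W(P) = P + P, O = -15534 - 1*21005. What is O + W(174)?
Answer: -36191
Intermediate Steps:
O = -36539 (O = -15534 - 21005 = -36539)
W(P) = 2*P
O + W(174) = -36539 + 2*174 = -36539 + 348 = -36191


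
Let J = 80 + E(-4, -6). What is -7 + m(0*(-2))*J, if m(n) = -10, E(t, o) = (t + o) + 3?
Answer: -737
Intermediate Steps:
E(t, o) = 3 + o + t (E(t, o) = (o + t) + 3 = 3 + o + t)
J = 73 (J = 80 + (3 - 6 - 4) = 80 - 7 = 73)
-7 + m(0*(-2))*J = -7 - 10*73 = -7 - 730 = -737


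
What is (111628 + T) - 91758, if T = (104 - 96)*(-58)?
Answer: 19406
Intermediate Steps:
T = -464 (T = 8*(-58) = -464)
(111628 + T) - 91758 = (111628 - 464) - 91758 = 111164 - 91758 = 19406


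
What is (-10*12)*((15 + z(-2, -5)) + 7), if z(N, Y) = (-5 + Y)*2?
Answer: -240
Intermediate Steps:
z(N, Y) = -10 + 2*Y
(-10*12)*((15 + z(-2, -5)) + 7) = (-10*12)*((15 + (-10 + 2*(-5))) + 7) = -120*((15 + (-10 - 10)) + 7) = -120*((15 - 20) + 7) = -120*(-5 + 7) = -120*2 = -240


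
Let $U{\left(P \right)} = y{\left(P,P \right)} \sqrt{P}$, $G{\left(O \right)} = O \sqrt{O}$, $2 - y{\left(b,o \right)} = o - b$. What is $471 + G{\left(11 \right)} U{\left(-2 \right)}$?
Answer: $471 + 22 i \sqrt{22} \approx 471.0 + 103.19 i$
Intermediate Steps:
$y{\left(b,o \right)} = 2 + b - o$ ($y{\left(b,o \right)} = 2 - \left(o - b\right) = 2 + \left(b - o\right) = 2 + b - o$)
$G{\left(O \right)} = O^{\frac{3}{2}}$
$U{\left(P \right)} = 2 \sqrt{P}$ ($U{\left(P \right)} = \left(2 + P - P\right) \sqrt{P} = 2 \sqrt{P}$)
$471 + G{\left(11 \right)} U{\left(-2 \right)} = 471 + 11^{\frac{3}{2}} \cdot 2 \sqrt{-2} = 471 + 11 \sqrt{11} \cdot 2 i \sqrt{2} = 471 + 22 i \sqrt{22}$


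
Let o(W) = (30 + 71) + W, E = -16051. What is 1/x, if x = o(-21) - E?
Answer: 1/16131 ≈ 6.1992e-5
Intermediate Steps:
o(W) = 101 + W
x = 16131 (x = (101 - 21) - 1*(-16051) = 80 + 16051 = 16131)
1/x = 1/16131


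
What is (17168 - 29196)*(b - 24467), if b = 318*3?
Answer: 282814364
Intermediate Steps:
b = 954
(17168 - 29196)*(b - 24467) = (17168 - 29196)*(954 - 24467) = -12028*(-23513) = 282814364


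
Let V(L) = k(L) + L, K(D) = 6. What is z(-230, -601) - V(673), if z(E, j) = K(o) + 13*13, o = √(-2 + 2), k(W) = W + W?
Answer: -1844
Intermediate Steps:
k(W) = 2*W
o = 0 (o = √0 = 0)
z(E, j) = 175 (z(E, j) = 6 + 13*13 = 6 + 169 = 175)
V(L) = 3*L (V(L) = 2*L + L = 3*L)
z(-230, -601) - V(673) = 175 - 3*673 = 175 - 1*2019 = 175 - 2019 = -1844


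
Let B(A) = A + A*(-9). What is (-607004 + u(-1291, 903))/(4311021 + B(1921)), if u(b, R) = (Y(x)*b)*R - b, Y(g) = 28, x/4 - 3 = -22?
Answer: -33247357/4295653 ≈ -7.7398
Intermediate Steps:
x = -76 (x = 12 + 4*(-22) = 12 - 88 = -76)
B(A) = -8*A (B(A) = A - 9*A = -8*A)
u(b, R) = -b + 28*R*b (u(b, R) = (28*b)*R - b = 28*R*b - b = -b + 28*R*b)
(-607004 + u(-1291, 903))/(4311021 + B(1921)) = (-607004 - 1291*(-1 + 28*903))/(4311021 - 8*1921) = (-607004 - 1291*(-1 + 25284))/(4311021 - 15368) = (-607004 - 1291*25283)/4295653 = (-607004 - 32640353)*(1/4295653) = -33247357*1/4295653 = -33247357/4295653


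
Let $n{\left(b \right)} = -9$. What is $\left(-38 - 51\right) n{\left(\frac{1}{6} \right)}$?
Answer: $801$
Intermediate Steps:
$\left(-38 - 51\right) n{\left(\frac{1}{6} \right)} = \left(-38 - 51\right) \left(-9\right) = \left(-89\right) \left(-9\right) = 801$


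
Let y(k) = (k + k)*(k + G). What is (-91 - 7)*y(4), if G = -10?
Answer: 4704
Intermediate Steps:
y(k) = 2*k*(-10 + k) (y(k) = (k + k)*(k - 10) = (2*k)*(-10 + k) = 2*k*(-10 + k))
(-91 - 7)*y(4) = (-91 - 7)*(2*4*(-10 + 4)) = -196*4*(-6) = -98*(-48) = 4704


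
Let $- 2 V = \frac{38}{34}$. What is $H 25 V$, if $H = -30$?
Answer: $\frac{7125}{17} \approx 419.12$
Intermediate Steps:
$V = - \frac{19}{34}$ ($V = - \frac{38 \cdot \frac{1}{34}}{2} = \left(- \frac{1}{2}\right) \frac{19}{17} = - \frac{19}{34} \approx -0.55882$)
$H 25 V = \left(-30\right) 25 \left(- \frac{19}{34}\right) = \left(-750\right) \left(- \frac{19}{34}\right) = \frac{7125}{17}$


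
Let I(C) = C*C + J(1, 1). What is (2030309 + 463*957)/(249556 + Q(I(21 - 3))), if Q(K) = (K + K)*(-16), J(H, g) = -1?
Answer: 123670/11961 ≈ 10.339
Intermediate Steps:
I(C) = -1 + C**2 (I(C) = C*C - 1 = C**2 - 1 = -1 + C**2)
Q(K) = -32*K (Q(K) = (2*K)*(-16) = -32*K)
(2030309 + 463*957)/(249556 + Q(I(21 - 3))) = (2030309 + 463*957)/(249556 - 32*(-1 + (21 - 3)**2)) = (2030309 + 443091)/(249556 - 32*(-1 + 18**2)) = 2473400/(249556 - 32*(-1 + 324)) = 2473400/(249556 - 32*323) = 2473400/(249556 - 10336) = 2473400/239220 = 2473400*(1/239220) = 123670/11961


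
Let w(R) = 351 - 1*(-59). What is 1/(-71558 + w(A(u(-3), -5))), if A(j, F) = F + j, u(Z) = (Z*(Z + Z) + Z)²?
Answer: -1/71148 ≈ -1.4055e-5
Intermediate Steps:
u(Z) = (Z + 2*Z²)² (u(Z) = (Z*(2*Z) + Z)² = (2*Z² + Z)² = (Z + 2*Z²)²)
w(R) = 410 (w(R) = 351 + 59 = 410)
1/(-71558 + w(A(u(-3), -5))) = 1/(-71558 + 410) = 1/(-71148) = -1/71148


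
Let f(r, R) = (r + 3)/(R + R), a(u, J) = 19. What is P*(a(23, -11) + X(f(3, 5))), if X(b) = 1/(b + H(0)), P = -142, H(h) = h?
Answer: -8804/3 ≈ -2934.7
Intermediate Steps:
f(r, R) = (3 + r)/(2*R) (f(r, R) = (3 + r)/((2*R)) = (3 + r)*(1/(2*R)) = (3 + r)/(2*R))
X(b) = 1/b (X(b) = 1/(b + 0) = 1/b)
P*(a(23, -11) + X(f(3, 5))) = -142*(19 + 1/((½)*(3 + 3)/5)) = -142*(19 + 1/((½)*(⅕)*6)) = -142*(19 + 1/(⅗)) = -142*(19 + 5/3) = -142*62/3 = -8804/3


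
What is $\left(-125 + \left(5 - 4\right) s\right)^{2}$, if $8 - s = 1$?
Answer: $13924$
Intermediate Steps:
$s = 7$ ($s = 8 - 1 = 7$)
$\left(-125 + \left(5 - 4\right) s\right)^{2} = \left(-125 + \left(5 - 4\right) 7\right)^{2} = \left(-125 + 1 \cdot 7\right)^{2} = \left(-125 + 7\right)^{2} = \left(-118\right)^{2} = 13924$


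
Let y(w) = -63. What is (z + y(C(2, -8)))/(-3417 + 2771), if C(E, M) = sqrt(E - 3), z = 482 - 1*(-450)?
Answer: -869/646 ≈ -1.3452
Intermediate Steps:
z = 932 (z = 482 + 450 = 932)
C(E, M) = sqrt(-3 + E)
(z + y(C(2, -8)))/(-3417 + 2771) = (932 - 63)/(-3417 + 2771) = 869/(-646) = 869*(-1/646) = -869/646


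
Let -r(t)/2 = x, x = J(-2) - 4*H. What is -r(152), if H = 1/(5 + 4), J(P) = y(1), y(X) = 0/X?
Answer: -8/9 ≈ -0.88889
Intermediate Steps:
y(X) = 0
J(P) = 0
H = ⅑ (H = 1/9 = ⅑ ≈ 0.11111)
x = -4/9 (x = 0 - 4*⅑ = 0 - 4/9 = -4/9 ≈ -0.44444)
r(t) = 8/9 (r(t) = -2*(-4/9) = 8/9)
-r(152) = -1*8/9 = -8/9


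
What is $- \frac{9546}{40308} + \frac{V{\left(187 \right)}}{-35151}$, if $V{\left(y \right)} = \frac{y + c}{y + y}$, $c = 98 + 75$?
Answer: $- \frac{3486409769}{14719668722} \approx -0.23685$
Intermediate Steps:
$c = 173$
$V{\left(y \right)} = \frac{173 + y}{2 y}$ ($V{\left(y \right)} = \frac{y + 173}{y + y} = \frac{173 + y}{2 y}$)
$- \frac{9546}{40308} + \frac{V{\left(187 \right)}}{-35151} = - \frac{9546}{40308} + \frac{\frac{1}{2} \cdot \frac{1}{187} \left(173 + 187\right)}{-35151} = \left(-9546\right) \frac{1}{40308} + \frac{1}{2} \cdot \frac{1}{187} \cdot 360 \left(- \frac{1}{35151}\right) = - \frac{1591}{6718} + \frac{180}{187} \left(- \frac{1}{35151}\right) = - \frac{1591}{6718} - \frac{60}{2191079} = - \frac{3486409769}{14719668722}$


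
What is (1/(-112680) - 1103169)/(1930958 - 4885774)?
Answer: 124305082921/332948666880 ≈ 0.37335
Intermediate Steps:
(1/(-112680) - 1103169)/(1930958 - 4885774) = (-1/112680 - 1103169)/(-2954816) = -124305082921/112680*(-1/2954816) = 124305082921/332948666880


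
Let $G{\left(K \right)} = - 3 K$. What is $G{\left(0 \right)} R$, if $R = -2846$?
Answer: $0$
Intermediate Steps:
$G{\left(0 \right)} R = \left(-3\right) 0 \left(-2846\right) = 0 \left(-2846\right) = 0$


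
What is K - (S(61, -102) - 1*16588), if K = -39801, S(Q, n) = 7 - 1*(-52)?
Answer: -23272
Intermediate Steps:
S(Q, n) = 59 (S(Q, n) = 7 + 52 = 59)
K - (S(61, -102) - 1*16588) = -39801 - (59 - 1*16588) = -39801 - (59 - 16588) = -39801 - 1*(-16529) = -39801 + 16529 = -23272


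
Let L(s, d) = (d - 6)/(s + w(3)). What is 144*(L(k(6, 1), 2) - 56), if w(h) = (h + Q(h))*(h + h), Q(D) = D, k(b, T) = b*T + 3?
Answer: -40384/5 ≈ -8076.8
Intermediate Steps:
k(b, T) = 3 + T*b (k(b, T) = T*b + 3 = 3 + T*b)
w(h) = 4*h**2 (w(h) = (h + h)*(h + h) = (2*h)*(2*h) = 4*h**2)
L(s, d) = (-6 + d)/(36 + s) (L(s, d) = (d - 6)/(s + 4*3**2) = (-6 + d)/(s + 4*9) = (-6 + d)/(s + 36) = (-6 + d)/(36 + s))
144*(L(k(6, 1), 2) - 56) = 144*((-6 + 2)/(36 + (3 + 1*6)) - 56) = 144*(-4/(36 + (3 + 6)) - 56) = 144*(-4/(36 + 9) - 56) = 144*(-4/45 - 56) = 144*(-2524/45) = -40384/5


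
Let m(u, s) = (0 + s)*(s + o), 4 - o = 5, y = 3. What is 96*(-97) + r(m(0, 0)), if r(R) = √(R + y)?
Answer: -9312 + √3 ≈ -9310.3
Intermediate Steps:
o = -1 (o = 4 - 1*5 = 4 - 5 = -1)
m(u, s) = s*(-1 + s) (m(u, s) = (0 + s)*(s - 1) = s*(-1 + s))
r(R) = √(3 + R) (r(R) = √(R + 3) = √(3 + R))
96*(-97) + r(m(0, 0)) = 96*(-97) + √(3 + 0*(-1 + 0)) = -9312 + √(3 + 0*(-1)) = -9312 + √(3 + 0) = -9312 + √3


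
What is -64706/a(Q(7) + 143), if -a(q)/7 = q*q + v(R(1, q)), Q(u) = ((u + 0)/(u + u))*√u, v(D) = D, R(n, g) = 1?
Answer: 1924874088/4257333157 - 13458848*√7/4257333157 ≈ 0.44377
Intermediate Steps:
Q(u) = √u/2 (Q(u) = (u/((2*u)))*√u = (u*(1/(2*u)))*√u = √u/2)
a(q) = -7 - 7*q² (a(q) = -7*(q*q + 1) = -7*(q² + 1) = -7*(1 + q²) = -7 - 7*q²)
-64706/a(Q(7) + 143) = -64706/(-7 - 7*(√7/2 + 143)²) = -64706/(-7 - 7*(143 + √7/2)²)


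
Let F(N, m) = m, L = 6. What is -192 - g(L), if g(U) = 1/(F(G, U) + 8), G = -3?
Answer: -2689/14 ≈ -192.07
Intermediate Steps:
g(U) = 1/(8 + U) (g(U) = 1/(U + 8) = 1/(8 + U))
-192 - g(L) = -192 - 1/(8 + 6) = -192 - 1/14 = -2689/14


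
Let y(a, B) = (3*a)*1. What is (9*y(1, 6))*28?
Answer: 756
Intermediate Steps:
y(a, B) = 3*a
(9*y(1, 6))*28 = (9*(3*1))*28 = (9*3)*28 = 27*28 = 756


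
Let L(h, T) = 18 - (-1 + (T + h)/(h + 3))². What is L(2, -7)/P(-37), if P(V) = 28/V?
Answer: -37/2 ≈ -18.500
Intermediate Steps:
L(h, T) = 18 - (-1 + (T + h)/(3 + h))²
L(2, -7)/P(-37) = (18 - (-3 - 7)²/(3 + 2)²)/((28/(-37))) = (18 - 1*(-10)²/5²)/((28*(-1/37))) = (18 - 1*100*1/25)/(-28/37) = (18 - 4)*(-37/28) = 14*(-37/28) = -37/2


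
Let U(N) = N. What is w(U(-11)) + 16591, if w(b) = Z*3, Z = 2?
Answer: 16597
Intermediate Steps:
w(b) = 6 (w(b) = 2*3 = 6)
w(U(-11)) + 16591 = 6 + 16591 = 16597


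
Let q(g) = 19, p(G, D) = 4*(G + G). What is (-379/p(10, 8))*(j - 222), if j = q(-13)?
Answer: 76937/80 ≈ 961.71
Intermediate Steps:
p(G, D) = 8*G (p(G, D) = 4*(2*G) = 8*G)
j = 19
(-379/p(10, 8))*(j - 222) = (-379/(8*10))*(19 - 222) = -379/80*(-203) = 76937/80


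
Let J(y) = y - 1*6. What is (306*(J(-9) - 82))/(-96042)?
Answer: 4947/16007 ≈ 0.30905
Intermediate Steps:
J(y) = -6 + y (J(y) = y - 6 = -6 + y)
(306*(J(-9) - 82))/(-96042) = (306*((-6 - 9) - 82))/(-96042) = (306*(-15 - 82))*(-1/96042) = (306*(-97))*(-1/96042) = -29682*(-1/96042) = 4947/16007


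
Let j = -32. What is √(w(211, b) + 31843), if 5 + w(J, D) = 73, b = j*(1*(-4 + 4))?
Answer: √31911 ≈ 178.64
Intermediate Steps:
b = 0 (b = -32*(-4 + 4) = -32*0 = 0)
w(J, D) = 68 (w(J, D) = -5 + 73 = 68)
√(w(211, b) + 31843) = √(68 + 31843) = √31911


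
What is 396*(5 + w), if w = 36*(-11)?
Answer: -154836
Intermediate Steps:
w = -396
396*(5 + w) = 396*(5 - 396) = 396*(-391) = -154836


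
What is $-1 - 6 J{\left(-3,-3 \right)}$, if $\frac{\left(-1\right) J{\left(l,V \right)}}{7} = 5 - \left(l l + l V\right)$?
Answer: $-547$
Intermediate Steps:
$J{\left(l,V \right)} = -35 + 7 l^{2} + 7 V l$ ($J{\left(l,V \right)} = - 7 \left(5 - \left(l l + l V\right)\right) = - 7 \left(5 - \left(l^{2} + V l\right)\right) = - 7 \left(5 - l^{2} - V l\right) = -35 + 7 l^{2} + 7 V l$)
$-1 - 6 J{\left(-3,-3 \right)} = -1 - 6 \left(-35 + 7 \left(-3\right)^{2} + 7 \left(-3\right) \left(-3\right)\right) = -1 - 6 \left(-35 + 7 \cdot 9 + 63\right) = -1 - 6 \left(-35 + 63 + 63\right) = -1 - 546 = -547$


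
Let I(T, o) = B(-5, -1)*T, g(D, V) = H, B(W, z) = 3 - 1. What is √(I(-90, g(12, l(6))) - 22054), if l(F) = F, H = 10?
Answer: I*√22234 ≈ 149.11*I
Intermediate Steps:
B(W, z) = 2
g(D, V) = 10
I(T, o) = 2*T
√(I(-90, g(12, l(6))) - 22054) = √(2*(-90) - 22054) = √(-180 - 22054) = √(-22234) = I*√22234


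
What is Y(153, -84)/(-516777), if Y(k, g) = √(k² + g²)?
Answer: -√3385/172259 ≈ -0.00033775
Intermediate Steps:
Y(k, g) = √(g² + k²)
Y(153, -84)/(-516777) = √((-84)² + 153²)/(-516777) = √(7056 + 23409)*(-1/516777) = √30465*(-1/516777) = (3*√3385)*(-1/516777) = -√3385/172259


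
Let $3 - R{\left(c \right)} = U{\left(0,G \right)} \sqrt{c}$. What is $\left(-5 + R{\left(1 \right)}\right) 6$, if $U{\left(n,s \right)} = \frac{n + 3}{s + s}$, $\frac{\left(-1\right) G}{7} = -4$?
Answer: $- \frac{345}{28} \approx -12.321$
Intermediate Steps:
$G = 28$ ($G = \left(-7\right) \left(-4\right) = 28$)
$U{\left(n,s \right)} = \frac{3 + n}{2 s}$
$R{\left(c \right)} = 3 - \frac{3 \sqrt{c}}{56}$ ($R{\left(c \right)} = 3 - \frac{3 + 0}{2 \cdot 28} \sqrt{c} = 3 - \frac{1}{2} \cdot \frac{1}{28} \cdot 3 \sqrt{c} = 3 - \frac{3 \sqrt{c}}{56}$)
$\left(-5 + R{\left(1 \right)}\right) 6 = \left(-5 + \left(3 - \frac{3 \sqrt{1}}{56}\right)\right) 6 = \left(-5 + \left(3 - \frac{3}{56}\right)\right) 6 = \left(-5 + \frac{165}{56}\right) 6 = \left(- \frac{115}{56}\right) 6 = - \frac{345}{28}$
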